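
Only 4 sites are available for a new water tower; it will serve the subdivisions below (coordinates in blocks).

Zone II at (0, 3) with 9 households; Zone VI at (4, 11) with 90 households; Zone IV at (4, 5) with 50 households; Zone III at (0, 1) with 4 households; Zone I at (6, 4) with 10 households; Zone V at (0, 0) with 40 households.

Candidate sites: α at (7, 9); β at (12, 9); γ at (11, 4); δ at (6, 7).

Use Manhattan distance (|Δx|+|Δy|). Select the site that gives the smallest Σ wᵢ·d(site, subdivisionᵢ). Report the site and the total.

Total weighted distance at each candidate:
  α (7, 9): total = 1677
  β (12, 9): total = 2692
  γ (11, 4): total = 2474
  δ (6, 7): total = 1428
Minimum is at δ with total 1428 blocks.

δ, total 1428 blocks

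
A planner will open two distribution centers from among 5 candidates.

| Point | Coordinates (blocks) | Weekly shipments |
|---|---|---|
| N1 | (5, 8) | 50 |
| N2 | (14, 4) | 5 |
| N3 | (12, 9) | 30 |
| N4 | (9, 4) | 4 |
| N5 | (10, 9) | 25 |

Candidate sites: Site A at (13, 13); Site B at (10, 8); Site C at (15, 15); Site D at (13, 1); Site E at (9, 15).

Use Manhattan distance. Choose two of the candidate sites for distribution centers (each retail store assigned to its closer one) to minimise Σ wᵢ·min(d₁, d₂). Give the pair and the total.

{Site B, Site D}, total 405

Evaluate every pair (each demand assigned to the nearer of the two):
  {Site B, Site D}: total = 405
  {Site A, Site B}: total = 425
  {Site B, Site C}: total = 425
  {Site B, Site E}: total = 425
  {Site A, Site E}: total = 969
  {Site A, Site D}: total = 1023
  {Site D, Site E}: total = 1043
  {Site A, Site C}: total = 1077
  {Site C, Site E}: total = 1099
  {Site C, Site D}: total = 1343
Best pair: {Site B, Site D} with total 405.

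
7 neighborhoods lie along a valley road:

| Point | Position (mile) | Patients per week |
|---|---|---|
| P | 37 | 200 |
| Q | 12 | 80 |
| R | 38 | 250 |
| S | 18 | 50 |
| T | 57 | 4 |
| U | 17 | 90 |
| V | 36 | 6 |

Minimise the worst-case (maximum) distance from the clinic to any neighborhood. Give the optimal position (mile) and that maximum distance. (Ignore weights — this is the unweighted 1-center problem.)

location 34.5, max distance 22.5

The 1-center on a line is the midpoint of the two extreme points: leftmost at 12, rightmost at 57.
Optimal location = (12 + 57)/2 = 34.5; maximum distance = (57 − 12)/2 = 22.5.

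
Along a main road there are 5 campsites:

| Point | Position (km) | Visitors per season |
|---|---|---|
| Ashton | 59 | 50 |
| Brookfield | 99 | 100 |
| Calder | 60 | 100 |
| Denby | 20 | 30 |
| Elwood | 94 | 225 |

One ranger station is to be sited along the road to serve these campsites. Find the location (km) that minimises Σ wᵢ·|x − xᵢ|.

For a sum of weighted absolute distances on a line, the optimum is the weighted median (not the mean). Total weight W = 505; half-weight = 252.5.
Sort by position and accumulate weight:
  km 20 (Denby, w=30) → cum 30
  km 59 (Ashton, w=50) → cum 80
  km 60 (Calder, w=100) → cum 180
  km 94 (Elwood, w=225) → cum 405  ≥ 252.5 → median here
  km 99 (Brookfield, w=100) → cum 505
Optimal location: km 94.

x = 94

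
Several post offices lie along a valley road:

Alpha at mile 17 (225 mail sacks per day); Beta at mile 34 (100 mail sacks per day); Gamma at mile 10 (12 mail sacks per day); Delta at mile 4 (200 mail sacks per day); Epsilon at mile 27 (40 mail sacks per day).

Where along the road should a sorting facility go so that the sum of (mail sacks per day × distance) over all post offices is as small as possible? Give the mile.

x = 17

For a sum of weighted absolute distances on a line, the optimum is the weighted median (not the mean). Total weight W = 577; half-weight = 288.5.
Sort by position and accumulate weight:
  mile 4 (Delta, w=200) → cum 200
  mile 10 (Gamma, w=12) → cum 212
  mile 17 (Alpha, w=225) → cum 437  ≥ 288.5 → median here
  mile 27 (Epsilon, w=40) → cum 477
  mile 34 (Beta, w=100) → cum 577
Optimal location: mile 17.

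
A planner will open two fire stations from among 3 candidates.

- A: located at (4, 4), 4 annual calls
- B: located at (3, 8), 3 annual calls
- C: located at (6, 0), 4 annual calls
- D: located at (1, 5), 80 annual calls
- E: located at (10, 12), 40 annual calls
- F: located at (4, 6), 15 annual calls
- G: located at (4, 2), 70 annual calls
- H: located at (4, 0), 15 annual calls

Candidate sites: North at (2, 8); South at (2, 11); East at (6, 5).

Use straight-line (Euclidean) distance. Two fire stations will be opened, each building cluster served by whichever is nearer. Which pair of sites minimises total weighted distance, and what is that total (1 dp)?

{North, East}, total 974.1

Evaluate every pair (each demand assigned to the nearer of the two):
  {North, East}: total = 974.1
  {South, East}: total = 1127.6
  {North, South}: total = 1241.0
Best pair: {North, East} with total 974.1.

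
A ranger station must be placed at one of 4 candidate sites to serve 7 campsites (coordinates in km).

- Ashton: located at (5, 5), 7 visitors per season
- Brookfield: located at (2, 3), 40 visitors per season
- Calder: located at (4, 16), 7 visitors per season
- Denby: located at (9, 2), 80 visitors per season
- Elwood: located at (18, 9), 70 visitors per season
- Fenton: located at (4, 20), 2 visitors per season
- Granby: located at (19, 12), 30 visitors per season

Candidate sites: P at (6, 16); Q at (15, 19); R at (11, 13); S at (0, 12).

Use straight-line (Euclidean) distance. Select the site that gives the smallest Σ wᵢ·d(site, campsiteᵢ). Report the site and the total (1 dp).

Total weighted distance at each candidate:
  P (6, 16): total = 3170.3
  Q (15, 19): total = 3461.9
  R (11, 13): total = 2381.9
  S (0, 12): total = 3410.2
Minimum is at R with total 2381.9 km.

R, total 2381.9 km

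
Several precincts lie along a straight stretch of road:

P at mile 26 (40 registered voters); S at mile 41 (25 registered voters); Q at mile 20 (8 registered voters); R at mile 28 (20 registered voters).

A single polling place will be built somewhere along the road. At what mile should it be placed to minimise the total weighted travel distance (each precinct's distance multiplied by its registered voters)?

x = 26

For a sum of weighted absolute distances on a line, the optimum is the weighted median (not the mean). Total weight W = 93; half-weight = 46.5.
Sort by position and accumulate weight:
  mile 20 (Q, w=8) → cum 8
  mile 26 (P, w=40) → cum 48  ≥ 46.5 → median here
  mile 28 (R, w=20) → cum 68
  mile 41 (S, w=25) → cum 93
Optimal location: mile 26.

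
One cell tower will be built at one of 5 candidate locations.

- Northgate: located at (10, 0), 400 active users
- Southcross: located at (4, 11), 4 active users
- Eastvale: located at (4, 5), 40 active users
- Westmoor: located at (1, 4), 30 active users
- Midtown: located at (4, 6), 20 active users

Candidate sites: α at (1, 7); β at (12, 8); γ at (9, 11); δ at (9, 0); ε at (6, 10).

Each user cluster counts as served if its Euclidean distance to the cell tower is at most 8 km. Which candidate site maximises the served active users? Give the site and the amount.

Coverage radius r = 8 km; a point is covered iff (Δx)²+(Δy)² ≤ 8² = 64.
  α (1, 7): covers {Southcross, Eastvale, Westmoor, Midtown} → 94
  β (12, 8): covers {none} → 0
  γ (9, 11): covers {Southcross, Eastvale, Midtown} → 64
  δ (9, 0): covers {Northgate, Eastvale, Midtown} → 460
  ε (6, 10): covers {Southcross, Eastvale, Westmoor, Midtown} → 94
Maximum coverage at δ: 460 active users.

δ, covering 460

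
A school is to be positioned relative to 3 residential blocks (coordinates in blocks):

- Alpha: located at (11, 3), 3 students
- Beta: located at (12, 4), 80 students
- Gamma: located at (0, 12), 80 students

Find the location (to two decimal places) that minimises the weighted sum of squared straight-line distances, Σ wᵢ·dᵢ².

(6.09, 7.91)

The minimiser of Σwᵢ‖p−pᵢ‖² is the weighted centroid p* = (Σwᵢpᵢ)/(Σwᵢ).
Σwᵢ = 163.
Σwᵢxᵢ = 3·11 + 80·12 + 80·0 = 993.
Σwᵢyᵢ = 3·3 + 80·4 + 80·12 = 1289.
x* = 993/163 = 6.09, y* = 1289/163 = 7.91.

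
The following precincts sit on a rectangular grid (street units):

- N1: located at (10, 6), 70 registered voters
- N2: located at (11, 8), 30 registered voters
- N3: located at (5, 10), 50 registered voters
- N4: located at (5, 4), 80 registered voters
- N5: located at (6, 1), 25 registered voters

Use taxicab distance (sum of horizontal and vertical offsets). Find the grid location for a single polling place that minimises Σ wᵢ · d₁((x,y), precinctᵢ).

(5, 6)

Manhattan distance separates: Σwᵢ(|x−xᵢ|+|y−yᵢ|) = Σwᵢ|x−xᵢ| + Σwᵢ|y−yᵢ|, so x and y are optimised independently as 1-D weighted medians.
Total weight W = 255; half = 127.5.
x-coordinate, sorted with cumulative weight:
  x=5 (N3, w=50) cum 50
  x=5 (N4, w=80) cum 130  ← median
  x=6 (N5, w=25) cum 155
  x=10 (N1, w=70) cum 225
  x=11 (N2, w=30) cum 255
⇒ x* = 5
y-coordinate, sorted with cumulative weight:
  y=1 (N5, w=25) cum 25
  y=4 (N4, w=80) cum 105
  y=6 (N1, w=70) cum 175  ← median
  y=8 (N2, w=30) cum 205
  y=10 (N3, w=50) cum 255
⇒ y* = 6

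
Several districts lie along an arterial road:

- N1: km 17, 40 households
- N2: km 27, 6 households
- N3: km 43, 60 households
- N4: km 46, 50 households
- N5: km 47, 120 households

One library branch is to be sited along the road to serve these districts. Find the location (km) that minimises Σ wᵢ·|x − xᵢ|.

For a sum of weighted absolute distances on a line, the optimum is the weighted median (not the mean). Total weight W = 276; half-weight = 138.
Sort by position and accumulate weight:
  km 17 (N1, w=40) → cum 40
  km 27 (N2, w=6) → cum 46
  km 43 (N3, w=60) → cum 106
  km 46 (N4, w=50) → cum 156  ≥ 138 → median here
  km 47 (N5, w=120) → cum 276
Optimal location: km 46.

x = 46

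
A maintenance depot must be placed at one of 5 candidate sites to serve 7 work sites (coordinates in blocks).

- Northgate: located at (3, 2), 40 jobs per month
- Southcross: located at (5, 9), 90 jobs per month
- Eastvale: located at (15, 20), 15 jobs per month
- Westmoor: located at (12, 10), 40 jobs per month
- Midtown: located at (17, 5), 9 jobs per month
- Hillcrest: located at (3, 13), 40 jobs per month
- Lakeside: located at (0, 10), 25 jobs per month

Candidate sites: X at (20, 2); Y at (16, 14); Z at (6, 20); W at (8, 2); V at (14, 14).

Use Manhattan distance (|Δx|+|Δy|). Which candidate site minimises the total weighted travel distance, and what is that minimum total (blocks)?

W, total 3103 blocks

Total weighted distance at each candidate:
  X (20, 2): total = 5519
  Y (16, 14): total = 4015
  Z (6, 20): total = 3729
  W (8, 2): total = 3103
  V (14, 14): total = 3563
Minimum is at W with total 3103 blocks.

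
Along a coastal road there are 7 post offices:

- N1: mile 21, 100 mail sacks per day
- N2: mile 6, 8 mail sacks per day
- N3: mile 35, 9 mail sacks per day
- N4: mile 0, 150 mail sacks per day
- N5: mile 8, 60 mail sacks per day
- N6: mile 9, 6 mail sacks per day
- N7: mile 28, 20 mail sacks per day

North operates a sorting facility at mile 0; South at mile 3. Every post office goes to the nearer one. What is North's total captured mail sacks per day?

The indifferent point is the midpoint (0+3)/2 = 1.5; post offices left of it (closer to North at 0) go to North, those right go to South.
  N4 at 0 (w=150) → North
  N2 at 6 (w=8) → South
  N5 at 8 (w=60) → South
  N6 at 9 (w=6) → South
  N1 at 21 (w=100) → South
  N7 at 28 (w=20) → South
  N3 at 35 (w=9) → South
North captures 150; South captures 203.

150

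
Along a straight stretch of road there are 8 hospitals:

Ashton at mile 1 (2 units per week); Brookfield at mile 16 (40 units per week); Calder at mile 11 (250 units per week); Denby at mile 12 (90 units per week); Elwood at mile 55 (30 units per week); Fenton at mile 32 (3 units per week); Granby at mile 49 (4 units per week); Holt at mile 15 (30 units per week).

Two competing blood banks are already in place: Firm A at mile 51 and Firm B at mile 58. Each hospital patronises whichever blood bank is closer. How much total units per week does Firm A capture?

419

The indifferent point is the midpoint (51+58)/2 = 54.5; hospitals left of it (closer to Firm A at 51) go to Firm A, those right go to Firm B.
  Ashton at 1 (w=2) → Firm A
  Calder at 11 (w=250) → Firm A
  Denby at 12 (w=90) → Firm A
  Holt at 15 (w=30) → Firm A
  Brookfield at 16 (w=40) → Firm A
  Fenton at 32 (w=3) → Firm A
  Granby at 49 (w=4) → Firm A
  Elwood at 55 (w=30) → Firm B
Firm A captures 419; Firm B captures 30.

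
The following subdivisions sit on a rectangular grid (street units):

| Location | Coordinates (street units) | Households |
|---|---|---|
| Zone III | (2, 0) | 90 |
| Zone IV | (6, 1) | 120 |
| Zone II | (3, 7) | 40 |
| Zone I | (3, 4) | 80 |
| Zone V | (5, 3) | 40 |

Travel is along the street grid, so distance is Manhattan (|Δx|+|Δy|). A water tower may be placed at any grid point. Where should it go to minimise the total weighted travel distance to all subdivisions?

(3, 1)

Manhattan distance separates: Σwᵢ(|x−xᵢ|+|y−yᵢ|) = Σwᵢ|x−xᵢ| + Σwᵢ|y−yᵢ|, so x and y are optimised independently as 1-D weighted medians.
Total weight W = 370; half = 185.
x-coordinate, sorted with cumulative weight:
  x=2 (Zone III, w=90) cum 90
  x=3 (Zone II, w=40) cum 130
  x=3 (Zone I, w=80) cum 210  ← median
  x=5 (Zone V, w=40) cum 250
  x=6 (Zone IV, w=120) cum 370
⇒ x* = 3
y-coordinate, sorted with cumulative weight:
  y=0 (Zone III, w=90) cum 90
  y=1 (Zone IV, w=120) cum 210  ← median
  y=3 (Zone V, w=40) cum 250
  y=4 (Zone I, w=80) cum 330
  y=7 (Zone II, w=40) cum 370
⇒ y* = 1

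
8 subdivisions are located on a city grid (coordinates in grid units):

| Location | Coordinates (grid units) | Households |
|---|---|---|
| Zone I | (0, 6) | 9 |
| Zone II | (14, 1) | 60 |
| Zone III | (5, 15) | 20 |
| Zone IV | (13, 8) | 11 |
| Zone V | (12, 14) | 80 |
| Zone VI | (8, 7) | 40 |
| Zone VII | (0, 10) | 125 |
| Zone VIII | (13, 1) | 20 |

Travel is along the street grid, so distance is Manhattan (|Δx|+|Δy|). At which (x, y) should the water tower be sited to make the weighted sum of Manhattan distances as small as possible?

Manhattan distance separates: Σwᵢ(|x−xᵢ|+|y−yᵢ|) = Σwᵢ|x−xᵢ| + Σwᵢ|y−yᵢ|, so x and y are optimised independently as 1-D weighted medians.
Total weight W = 365; half = 182.5.
x-coordinate, sorted with cumulative weight:
  x=0 (Zone I, w=9) cum 9
  x=0 (Zone VII, w=125) cum 134
  x=5 (Zone III, w=20) cum 154
  x=8 (Zone VI, w=40) cum 194  ← median
  x=12 (Zone V, w=80) cum 274
  x=13 (Zone IV, w=11) cum 285
  x=13 (Zone VIII, w=20) cum 305
  x=14 (Zone II, w=60) cum 365
⇒ x* = 8
y-coordinate, sorted with cumulative weight:
  y=1 (Zone II, w=60) cum 60
  y=1 (Zone VIII, w=20) cum 80
  y=6 (Zone I, w=9) cum 89
  y=7 (Zone VI, w=40) cum 129
  y=8 (Zone IV, w=11) cum 140
  y=10 (Zone VII, w=125) cum 265  ← median
  y=14 (Zone V, w=80) cum 345
  y=15 (Zone III, w=20) cum 365
⇒ y* = 10

(8, 10)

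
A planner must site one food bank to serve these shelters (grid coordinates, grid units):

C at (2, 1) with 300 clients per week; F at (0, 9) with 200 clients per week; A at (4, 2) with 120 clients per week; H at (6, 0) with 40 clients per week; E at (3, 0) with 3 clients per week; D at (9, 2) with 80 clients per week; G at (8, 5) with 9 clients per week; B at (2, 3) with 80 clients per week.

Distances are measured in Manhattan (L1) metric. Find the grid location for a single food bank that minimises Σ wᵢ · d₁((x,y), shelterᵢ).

(2, 2)

Manhattan distance separates: Σwᵢ(|x−xᵢ|+|y−yᵢ|) = Σwᵢ|x−xᵢ| + Σwᵢ|y−yᵢ|, so x and y are optimised independently as 1-D weighted medians.
Total weight W = 832; half = 416.
x-coordinate, sorted with cumulative weight:
  x=0 (F, w=200) cum 200
  x=2 (C, w=300) cum 500  ← median
  x=2 (B, w=80) cum 580
  x=3 (E, w=3) cum 583
  x=4 (A, w=120) cum 703
  x=6 (H, w=40) cum 743
  x=8 (G, w=9) cum 752
  x=9 (D, w=80) cum 832
⇒ x* = 2
y-coordinate, sorted with cumulative weight:
  y=0 (H, w=40) cum 40
  y=0 (E, w=3) cum 43
  y=1 (C, w=300) cum 343
  y=2 (A, w=120) cum 463  ← median
  y=2 (D, w=80) cum 543
  y=3 (B, w=80) cum 623
  y=5 (G, w=9) cum 632
  y=9 (F, w=200) cum 832
⇒ y* = 2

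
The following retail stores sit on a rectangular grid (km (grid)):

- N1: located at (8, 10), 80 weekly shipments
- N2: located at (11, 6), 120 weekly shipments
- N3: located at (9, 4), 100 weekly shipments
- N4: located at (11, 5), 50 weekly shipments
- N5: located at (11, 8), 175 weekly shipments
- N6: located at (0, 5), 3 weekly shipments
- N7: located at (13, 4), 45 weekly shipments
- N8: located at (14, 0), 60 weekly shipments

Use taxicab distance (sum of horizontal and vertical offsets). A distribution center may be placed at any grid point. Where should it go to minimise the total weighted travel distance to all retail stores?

(11, 6)

Manhattan distance separates: Σwᵢ(|x−xᵢ|+|y−yᵢ|) = Σwᵢ|x−xᵢ| + Σwᵢ|y−yᵢ|, so x and y are optimised independently as 1-D weighted medians.
Total weight W = 633; half = 316.5.
x-coordinate, sorted with cumulative weight:
  x=0 (N6, w=3) cum 3
  x=8 (N1, w=80) cum 83
  x=9 (N3, w=100) cum 183
  x=11 (N2, w=120) cum 303
  x=11 (N4, w=50) cum 353  ← median
  x=11 (N5, w=175) cum 528
  x=13 (N7, w=45) cum 573
  x=14 (N8, w=60) cum 633
⇒ x* = 11
y-coordinate, sorted with cumulative weight:
  y=0 (N8, w=60) cum 60
  y=4 (N3, w=100) cum 160
  y=4 (N7, w=45) cum 205
  y=5 (N4, w=50) cum 255
  y=5 (N6, w=3) cum 258
  y=6 (N2, w=120) cum 378  ← median
  y=8 (N5, w=175) cum 553
  y=10 (N1, w=80) cum 633
⇒ y* = 6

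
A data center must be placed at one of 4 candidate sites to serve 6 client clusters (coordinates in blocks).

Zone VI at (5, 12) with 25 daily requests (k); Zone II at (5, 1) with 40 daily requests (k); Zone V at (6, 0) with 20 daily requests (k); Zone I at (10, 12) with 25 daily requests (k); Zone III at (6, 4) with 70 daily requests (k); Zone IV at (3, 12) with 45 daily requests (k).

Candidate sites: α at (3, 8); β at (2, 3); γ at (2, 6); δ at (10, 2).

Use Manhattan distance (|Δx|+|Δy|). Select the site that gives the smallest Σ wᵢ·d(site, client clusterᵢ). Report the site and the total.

α, total 1675 blocks

Total weighted distance at each candidate:
  α (3, 8): total = 1675
  β (2, 3): total = 1865
  γ (2, 6): total = 1830
  δ (10, 2): total = 2170
Minimum is at α with total 1675 blocks.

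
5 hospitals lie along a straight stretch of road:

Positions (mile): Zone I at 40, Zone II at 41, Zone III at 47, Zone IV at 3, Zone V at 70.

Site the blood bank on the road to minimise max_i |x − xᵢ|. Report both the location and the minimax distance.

location 36.5, max distance 33.5

The 1-center on a line is the midpoint of the two extreme points: leftmost at 3, rightmost at 70.
Optimal location = (3 + 70)/2 = 36.5; maximum distance = (70 − 3)/2 = 33.5.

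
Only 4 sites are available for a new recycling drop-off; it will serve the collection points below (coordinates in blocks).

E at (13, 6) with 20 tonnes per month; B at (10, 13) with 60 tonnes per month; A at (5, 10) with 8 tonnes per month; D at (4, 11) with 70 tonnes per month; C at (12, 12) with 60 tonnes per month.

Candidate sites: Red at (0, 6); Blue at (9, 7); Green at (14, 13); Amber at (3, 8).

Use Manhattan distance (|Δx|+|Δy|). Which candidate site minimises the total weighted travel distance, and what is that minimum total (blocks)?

Total weighted distance at each candidate:
  Red (0, 6): total = 3062
  Blue (9, 7): total = 1686
  Green (14, 13): total = 1516
  Amber (3, 8): total = 2052
Minimum is at Green with total 1516 blocks.

Green, total 1516 blocks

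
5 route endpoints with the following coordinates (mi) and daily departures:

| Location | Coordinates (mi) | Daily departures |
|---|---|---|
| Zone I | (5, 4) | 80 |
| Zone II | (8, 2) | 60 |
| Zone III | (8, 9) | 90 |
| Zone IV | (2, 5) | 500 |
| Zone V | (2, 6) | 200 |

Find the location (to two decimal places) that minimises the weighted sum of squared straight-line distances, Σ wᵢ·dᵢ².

The minimiser of Σwᵢ‖p−pᵢ‖² is the weighted centroid p* = (Σwᵢpᵢ)/(Σwᵢ).
Σwᵢ = 930.
Σwᵢxᵢ = 80·5 + 60·8 + 90·8 + 500·2 + 200·2 = 3000.
Σwᵢyᵢ = 80·4 + 60·2 + 90·9 + 500·5 + 200·6 = 4950.
x* = 3000/930 = 3.23, y* = 4950/930 = 5.32.

(3.23, 5.32)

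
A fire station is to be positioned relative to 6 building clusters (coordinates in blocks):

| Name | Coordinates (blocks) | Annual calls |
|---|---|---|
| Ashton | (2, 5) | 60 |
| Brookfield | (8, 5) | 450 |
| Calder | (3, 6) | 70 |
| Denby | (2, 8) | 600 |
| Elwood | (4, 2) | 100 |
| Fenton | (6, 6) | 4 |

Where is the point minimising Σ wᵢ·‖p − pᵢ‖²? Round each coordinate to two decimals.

The minimiser of Σwᵢ‖p−pᵢ‖² is the weighted centroid p* = (Σwᵢpᵢ)/(Σwᵢ).
Σwᵢ = 1284.
Σwᵢxᵢ = 60·2 + 450·8 + 70·3 + 600·2 + 100·4 + 4·6 = 5554.
Σwᵢyᵢ = 60·5 + 450·5 + 70·6 + 600·8 + 100·2 + 4·6 = 7994.
x* = 5554/1284 = 4.33, y* = 7994/1284 = 6.23.

(4.33, 6.23)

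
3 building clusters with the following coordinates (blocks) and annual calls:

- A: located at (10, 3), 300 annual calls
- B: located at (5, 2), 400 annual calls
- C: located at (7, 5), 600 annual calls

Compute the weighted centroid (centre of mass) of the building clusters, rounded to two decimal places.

The minimiser of Σwᵢ‖p−pᵢ‖² is the weighted centroid p* = (Σwᵢpᵢ)/(Σwᵢ).
Σwᵢ = 1300.
Σwᵢxᵢ = 300·10 + 400·5 + 600·7 = 9200.
Σwᵢyᵢ = 300·3 + 400·2 + 600·5 = 4700.
x* = 9200/1300 = 7.08, y* = 4700/1300 = 3.62.

(7.08, 3.62)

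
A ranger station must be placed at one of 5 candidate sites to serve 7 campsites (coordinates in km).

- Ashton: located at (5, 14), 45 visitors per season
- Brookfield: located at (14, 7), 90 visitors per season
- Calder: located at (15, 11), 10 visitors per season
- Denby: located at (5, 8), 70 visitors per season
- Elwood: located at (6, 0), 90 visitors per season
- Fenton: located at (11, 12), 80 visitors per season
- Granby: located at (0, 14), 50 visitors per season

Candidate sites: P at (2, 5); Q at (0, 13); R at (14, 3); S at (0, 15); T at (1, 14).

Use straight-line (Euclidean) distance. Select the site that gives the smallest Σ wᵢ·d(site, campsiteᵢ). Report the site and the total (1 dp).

P, total 3911.4 km

Total weighted distance at each candidate:
  P (2, 5): total = 3911.4
  Q (0, 13): total = 4468.8
  R (14, 3): total = 4219.0
  S (0, 15): total = 4854.2
  T (1, 14): total = 4360.6
Minimum is at P with total 3911.4 km.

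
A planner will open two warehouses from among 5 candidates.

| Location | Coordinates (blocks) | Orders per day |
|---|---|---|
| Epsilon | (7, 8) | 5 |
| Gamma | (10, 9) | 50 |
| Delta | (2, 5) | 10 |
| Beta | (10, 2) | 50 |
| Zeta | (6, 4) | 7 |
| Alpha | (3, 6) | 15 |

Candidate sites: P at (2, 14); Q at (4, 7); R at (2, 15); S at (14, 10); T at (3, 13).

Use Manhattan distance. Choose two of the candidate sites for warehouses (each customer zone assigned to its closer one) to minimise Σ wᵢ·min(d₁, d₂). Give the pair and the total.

Evaluate every pair (each demand assigned to the nearer of the two):
  {Q, S}: total = 925
  {P, Q}: total = 1075
  {Q, R}: total = 1075
  {Q, T}: total = 1075
  {S, T}: total = 1174
  {P, S}: total = 1218
  {R, S}: total = 1243
  {P, T}: total = 1774
  {R, T}: total = 1774
  {P, R}: total = 2028
Best pair: {Q, S} with total 925.

{Q, S}, total 925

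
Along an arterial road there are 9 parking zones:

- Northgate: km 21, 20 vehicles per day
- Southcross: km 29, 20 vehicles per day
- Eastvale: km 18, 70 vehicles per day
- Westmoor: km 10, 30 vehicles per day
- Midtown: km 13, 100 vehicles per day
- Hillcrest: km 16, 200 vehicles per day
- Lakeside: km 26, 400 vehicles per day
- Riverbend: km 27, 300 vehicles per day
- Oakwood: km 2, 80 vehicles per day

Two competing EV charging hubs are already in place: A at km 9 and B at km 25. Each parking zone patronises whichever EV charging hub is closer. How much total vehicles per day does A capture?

The indifferent point is the midpoint (9+25)/2 = 17; parking zones left of it (closer to A at 9) go to A, those right go to B.
  Oakwood at 2 (w=80) → A
  Westmoor at 10 (w=30) → A
  Midtown at 13 (w=100) → A
  Hillcrest at 16 (w=200) → A
  Eastvale at 18 (w=70) → B
  Northgate at 21 (w=20) → B
  Lakeside at 26 (w=400) → B
  Riverbend at 27 (w=300) → B
  Southcross at 29 (w=20) → B
A captures 410; B captures 810.

410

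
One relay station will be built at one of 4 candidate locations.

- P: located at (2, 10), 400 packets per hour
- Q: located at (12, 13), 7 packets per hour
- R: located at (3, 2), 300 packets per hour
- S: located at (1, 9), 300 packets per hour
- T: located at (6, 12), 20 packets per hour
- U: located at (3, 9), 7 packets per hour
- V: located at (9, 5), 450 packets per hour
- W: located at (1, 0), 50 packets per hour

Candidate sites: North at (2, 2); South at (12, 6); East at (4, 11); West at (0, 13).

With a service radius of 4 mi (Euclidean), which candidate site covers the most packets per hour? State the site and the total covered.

East, covering 727

Coverage radius r = 4 mi; a point is covered iff (Δx)²+(Δy)² ≤ 4² = 16.
  North (2, 2): covers {R, W} → 350
  South (12, 6): covers {V} → 450
  East (4, 11): covers {P, S, T, U} → 727
  West (0, 13): covers {P} → 400
Maximum coverage at East: 727 packets per hour.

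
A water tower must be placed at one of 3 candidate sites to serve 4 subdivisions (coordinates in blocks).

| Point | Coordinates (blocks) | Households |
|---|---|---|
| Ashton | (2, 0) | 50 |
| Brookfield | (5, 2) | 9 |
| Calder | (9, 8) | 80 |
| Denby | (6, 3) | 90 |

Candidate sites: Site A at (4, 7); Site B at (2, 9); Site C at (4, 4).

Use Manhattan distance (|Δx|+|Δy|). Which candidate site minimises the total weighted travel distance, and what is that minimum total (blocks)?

Total weighted distance at each candidate:
  Site A (4, 7): total = 1524
  Site B (2, 9): total = 2080
  Site C (4, 4): total = 1317
Minimum is at Site C with total 1317 blocks.

Site C, total 1317 blocks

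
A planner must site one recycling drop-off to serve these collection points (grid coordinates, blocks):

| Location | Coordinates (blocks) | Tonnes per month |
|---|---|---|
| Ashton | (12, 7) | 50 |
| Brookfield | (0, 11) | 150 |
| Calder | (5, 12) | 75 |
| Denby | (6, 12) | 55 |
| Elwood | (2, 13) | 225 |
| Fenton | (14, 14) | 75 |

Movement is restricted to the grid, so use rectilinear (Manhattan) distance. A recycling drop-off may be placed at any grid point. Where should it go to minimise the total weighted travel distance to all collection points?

Manhattan distance separates: Σwᵢ(|x−xᵢ|+|y−yᵢ|) = Σwᵢ|x−xᵢ| + Σwᵢ|y−yᵢ|, so x and y are optimised independently as 1-D weighted medians.
Total weight W = 630; half = 315.
x-coordinate, sorted with cumulative weight:
  x=0 (Brookfield, w=150) cum 150
  x=2 (Elwood, w=225) cum 375  ← median
  x=5 (Calder, w=75) cum 450
  x=6 (Denby, w=55) cum 505
  x=12 (Ashton, w=50) cum 555
  x=14 (Fenton, w=75) cum 630
⇒ x* = 2
y-coordinate, sorted with cumulative weight:
  y=7 (Ashton, w=50) cum 50
  y=11 (Brookfield, w=150) cum 200
  y=12 (Calder, w=75) cum 275
  y=12 (Denby, w=55) cum 330  ← median
  y=13 (Elwood, w=225) cum 555
  y=14 (Fenton, w=75) cum 630
⇒ y* = 12

(2, 12)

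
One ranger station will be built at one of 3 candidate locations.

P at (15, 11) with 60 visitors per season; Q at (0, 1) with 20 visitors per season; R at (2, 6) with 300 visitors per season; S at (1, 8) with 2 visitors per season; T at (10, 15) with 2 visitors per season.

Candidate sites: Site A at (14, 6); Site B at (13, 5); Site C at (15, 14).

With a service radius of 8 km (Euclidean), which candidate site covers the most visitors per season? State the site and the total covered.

Coverage radius r = 8 km; a point is covered iff (Δx)²+(Δy)² ≤ 8² = 64.
  Site A (14, 6): covers {P} → 60
  Site B (13, 5): covers {P} → 60
  Site C (15, 14): covers {P, T} → 62
Maximum coverage at Site C: 62 visitors per season.

Site C, covering 62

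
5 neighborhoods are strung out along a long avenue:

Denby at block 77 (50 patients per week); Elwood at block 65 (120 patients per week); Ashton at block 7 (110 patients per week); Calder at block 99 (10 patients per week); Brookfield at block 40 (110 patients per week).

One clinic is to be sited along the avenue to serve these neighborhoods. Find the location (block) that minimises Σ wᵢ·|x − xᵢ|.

For a sum of weighted absolute distances on a line, the optimum is the weighted median (not the mean). Total weight W = 400; half-weight = 200.
Sort by position and accumulate weight:
  block 7 (Ashton, w=110) → cum 110
  block 40 (Brookfield, w=110) → cum 220  ≥ 200 → median here
  block 65 (Elwood, w=120) → cum 340
  block 77 (Denby, w=50) → cum 390
  block 99 (Calder, w=10) → cum 400
Optimal location: block 40.

x = 40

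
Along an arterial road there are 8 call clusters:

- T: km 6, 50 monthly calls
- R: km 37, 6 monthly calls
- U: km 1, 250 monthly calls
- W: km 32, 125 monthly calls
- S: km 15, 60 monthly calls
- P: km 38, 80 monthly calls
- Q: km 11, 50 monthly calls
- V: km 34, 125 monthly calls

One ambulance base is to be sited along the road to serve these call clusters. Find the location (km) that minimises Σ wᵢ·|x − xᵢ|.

x = 15

For a sum of weighted absolute distances on a line, the optimum is the weighted median (not the mean). Total weight W = 746; half-weight = 373.
Sort by position and accumulate weight:
  km 1 (U, w=250) → cum 250
  km 6 (T, w=50) → cum 300
  km 11 (Q, w=50) → cum 350
  km 15 (S, w=60) → cum 410  ≥ 373 → median here
  km 32 (W, w=125) → cum 535
  km 34 (V, w=125) → cum 660
  km 37 (R, w=6) → cum 666
  km 38 (P, w=80) → cum 746
Optimal location: km 15.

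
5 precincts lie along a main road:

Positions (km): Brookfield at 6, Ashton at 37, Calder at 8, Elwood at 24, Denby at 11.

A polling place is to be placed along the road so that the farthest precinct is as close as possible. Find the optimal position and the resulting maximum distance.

The 1-center on a line is the midpoint of the two extreme points: leftmost at 6, rightmost at 37.
Optimal location = (6 + 37)/2 = 21.5; maximum distance = (37 − 6)/2 = 15.5.

location 21.5, max distance 15.5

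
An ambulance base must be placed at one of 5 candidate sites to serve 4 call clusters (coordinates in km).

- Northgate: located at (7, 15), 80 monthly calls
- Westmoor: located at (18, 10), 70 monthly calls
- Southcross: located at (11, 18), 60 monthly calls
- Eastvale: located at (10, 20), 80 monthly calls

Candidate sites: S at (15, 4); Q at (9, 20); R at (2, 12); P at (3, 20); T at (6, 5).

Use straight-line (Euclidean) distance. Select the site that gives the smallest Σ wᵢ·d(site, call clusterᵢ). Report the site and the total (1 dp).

Total weighted distance at each candidate:
  S (15, 4): total = 3772.3
  Q (9, 20): total = 1622.3
  R (2, 12): total = 3149.3
  P (3, 20): total = 2829.0
  T (6, 5): total = 3791.6
Minimum is at Q with total 1622.3 km.

Q, total 1622.3 km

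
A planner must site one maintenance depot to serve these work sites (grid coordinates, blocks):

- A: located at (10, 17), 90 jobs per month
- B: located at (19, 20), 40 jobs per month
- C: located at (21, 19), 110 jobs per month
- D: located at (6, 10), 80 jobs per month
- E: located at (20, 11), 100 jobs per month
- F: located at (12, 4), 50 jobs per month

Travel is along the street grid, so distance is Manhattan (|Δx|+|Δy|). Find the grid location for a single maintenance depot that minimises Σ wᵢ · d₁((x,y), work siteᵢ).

(19, 17)

Manhattan distance separates: Σwᵢ(|x−xᵢ|+|y−yᵢ|) = Σwᵢ|x−xᵢ| + Σwᵢ|y−yᵢ|, so x and y are optimised independently as 1-D weighted medians.
Total weight W = 470; half = 235.
x-coordinate, sorted with cumulative weight:
  x=6 (D, w=80) cum 80
  x=10 (A, w=90) cum 170
  x=12 (F, w=50) cum 220
  x=19 (B, w=40) cum 260  ← median
  x=20 (E, w=100) cum 360
  x=21 (C, w=110) cum 470
⇒ x* = 19
y-coordinate, sorted with cumulative weight:
  y=4 (F, w=50) cum 50
  y=10 (D, w=80) cum 130
  y=11 (E, w=100) cum 230
  y=17 (A, w=90) cum 320  ← median
  y=19 (C, w=110) cum 430
  y=20 (B, w=40) cum 470
⇒ y* = 17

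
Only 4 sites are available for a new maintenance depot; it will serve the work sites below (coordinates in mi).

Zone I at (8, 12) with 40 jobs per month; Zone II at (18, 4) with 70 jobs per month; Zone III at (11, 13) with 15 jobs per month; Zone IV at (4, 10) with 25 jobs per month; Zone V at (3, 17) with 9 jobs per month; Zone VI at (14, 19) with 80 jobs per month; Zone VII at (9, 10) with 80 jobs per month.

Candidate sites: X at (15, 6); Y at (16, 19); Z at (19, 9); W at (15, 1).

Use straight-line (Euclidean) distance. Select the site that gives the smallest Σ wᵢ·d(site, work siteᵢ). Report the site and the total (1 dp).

Total weighted distance at each candidate:
  X (15, 6): total = 2801.2
  Y (16, 19): total = 3167.2
  Z (19, 9): total = 3182.4
  W (15, 1): total = 3851.1
Minimum is at X with total 2801.2 mi.

X, total 2801.2 mi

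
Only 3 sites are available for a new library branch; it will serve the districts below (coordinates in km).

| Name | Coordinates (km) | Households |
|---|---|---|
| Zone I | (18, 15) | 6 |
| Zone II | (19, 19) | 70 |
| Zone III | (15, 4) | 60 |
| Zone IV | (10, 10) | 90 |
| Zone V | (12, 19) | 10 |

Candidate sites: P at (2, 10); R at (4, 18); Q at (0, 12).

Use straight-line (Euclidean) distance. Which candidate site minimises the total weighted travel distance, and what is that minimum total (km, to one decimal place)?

Total weighted distance at each candidate:
  P (2, 10): total = 3160.7
  R (4, 18): total = 3187.1
  Q (0, 12): total = 3603.6
Minimum is at P with total 3160.7 km.

P, total 3160.7 km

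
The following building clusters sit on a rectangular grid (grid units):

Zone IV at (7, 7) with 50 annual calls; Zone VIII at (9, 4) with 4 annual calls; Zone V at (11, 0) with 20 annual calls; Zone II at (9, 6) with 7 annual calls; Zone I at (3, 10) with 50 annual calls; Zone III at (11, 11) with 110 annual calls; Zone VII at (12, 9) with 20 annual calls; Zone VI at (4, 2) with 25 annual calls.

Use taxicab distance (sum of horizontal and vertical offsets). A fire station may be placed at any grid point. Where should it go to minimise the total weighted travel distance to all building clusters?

(11, 10)

Manhattan distance separates: Σwᵢ(|x−xᵢ|+|y−yᵢ|) = Σwᵢ|x−xᵢ| + Σwᵢ|y−yᵢ|, so x and y are optimised independently as 1-D weighted medians.
Total weight W = 286; half = 143.
x-coordinate, sorted with cumulative weight:
  x=3 (Zone I, w=50) cum 50
  x=4 (Zone VI, w=25) cum 75
  x=7 (Zone IV, w=50) cum 125
  x=9 (Zone VIII, w=4) cum 129
  x=9 (Zone II, w=7) cum 136
  x=11 (Zone V, w=20) cum 156  ← median
  x=11 (Zone III, w=110) cum 266
  x=12 (Zone VII, w=20) cum 286
⇒ x* = 11
y-coordinate, sorted with cumulative weight:
  y=0 (Zone V, w=20) cum 20
  y=2 (Zone VI, w=25) cum 45
  y=4 (Zone VIII, w=4) cum 49
  y=6 (Zone II, w=7) cum 56
  y=7 (Zone IV, w=50) cum 106
  y=9 (Zone VII, w=20) cum 126
  y=10 (Zone I, w=50) cum 176  ← median
  y=11 (Zone III, w=110) cum 286
⇒ y* = 10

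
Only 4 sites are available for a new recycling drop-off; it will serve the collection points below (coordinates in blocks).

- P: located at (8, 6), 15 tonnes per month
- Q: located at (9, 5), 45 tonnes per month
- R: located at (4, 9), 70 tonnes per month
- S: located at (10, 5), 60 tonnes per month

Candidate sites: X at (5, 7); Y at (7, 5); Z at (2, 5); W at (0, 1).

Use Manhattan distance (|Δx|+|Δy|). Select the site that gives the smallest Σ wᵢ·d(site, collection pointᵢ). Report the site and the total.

Total weighted distance at each candidate:
  X (5, 7): total = 960
  Y (7, 5): total = 790
  Z (2, 5): total = 1320
  W (0, 1): total = 2460
Minimum is at Y with total 790 blocks.

Y, total 790 blocks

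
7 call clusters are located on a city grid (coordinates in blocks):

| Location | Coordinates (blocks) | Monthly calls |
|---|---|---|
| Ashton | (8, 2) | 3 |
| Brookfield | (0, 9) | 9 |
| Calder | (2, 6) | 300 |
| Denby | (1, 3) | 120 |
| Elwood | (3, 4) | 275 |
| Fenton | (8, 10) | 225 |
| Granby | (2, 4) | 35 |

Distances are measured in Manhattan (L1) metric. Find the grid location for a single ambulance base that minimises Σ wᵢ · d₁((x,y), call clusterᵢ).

Manhattan distance separates: Σwᵢ(|x−xᵢ|+|y−yᵢ|) = Σwᵢ|x−xᵢ| + Σwᵢ|y−yᵢ|, so x and y are optimised independently as 1-D weighted medians.
Total weight W = 967; half = 483.5.
x-coordinate, sorted with cumulative weight:
  x=0 (Brookfield, w=9) cum 9
  x=1 (Denby, w=120) cum 129
  x=2 (Calder, w=300) cum 429
  x=2 (Granby, w=35) cum 464
  x=3 (Elwood, w=275) cum 739  ← median
  x=8 (Ashton, w=3) cum 742
  x=8 (Fenton, w=225) cum 967
⇒ x* = 3
y-coordinate, sorted with cumulative weight:
  y=2 (Ashton, w=3) cum 3
  y=3 (Denby, w=120) cum 123
  y=4 (Elwood, w=275) cum 398
  y=4 (Granby, w=35) cum 433
  y=6 (Calder, w=300) cum 733  ← median
  y=9 (Brookfield, w=9) cum 742
  y=10 (Fenton, w=225) cum 967
⇒ y* = 6

(3, 6)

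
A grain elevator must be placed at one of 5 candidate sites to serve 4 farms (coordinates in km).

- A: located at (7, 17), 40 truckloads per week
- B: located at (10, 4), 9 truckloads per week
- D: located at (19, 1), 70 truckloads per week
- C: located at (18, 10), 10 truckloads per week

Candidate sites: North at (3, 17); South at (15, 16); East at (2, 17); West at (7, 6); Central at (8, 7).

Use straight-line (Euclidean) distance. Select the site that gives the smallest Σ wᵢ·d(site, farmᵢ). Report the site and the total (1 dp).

Total weighted distance at each candidate:
  North (3, 17): total = 2042.3
  South (15, 16): total = 1593.3
  East (2, 17): total = 2146.2
  West (7, 6): total = 1499.5
  Central (8, 7): total = 1415.9
Minimum is at Central with total 1415.9 km.

Central, total 1415.9 km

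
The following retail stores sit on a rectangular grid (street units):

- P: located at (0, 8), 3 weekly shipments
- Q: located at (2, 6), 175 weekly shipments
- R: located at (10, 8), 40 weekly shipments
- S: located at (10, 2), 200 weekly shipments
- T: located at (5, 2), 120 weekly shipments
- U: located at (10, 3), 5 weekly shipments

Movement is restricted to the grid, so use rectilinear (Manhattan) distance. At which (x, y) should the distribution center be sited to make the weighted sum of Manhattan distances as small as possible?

Manhattan distance separates: Σwᵢ(|x−xᵢ|+|y−yᵢ|) = Σwᵢ|x−xᵢ| + Σwᵢ|y−yᵢ|, so x and y are optimised independently as 1-D weighted medians.
Total weight W = 543; half = 271.5.
x-coordinate, sorted with cumulative weight:
  x=0 (P, w=3) cum 3
  x=2 (Q, w=175) cum 178
  x=5 (T, w=120) cum 298  ← median
  x=10 (R, w=40) cum 338
  x=10 (S, w=200) cum 538
  x=10 (U, w=5) cum 543
⇒ x* = 5
y-coordinate, sorted with cumulative weight:
  y=2 (S, w=200) cum 200
  y=2 (T, w=120) cum 320  ← median
  y=3 (U, w=5) cum 325
  y=6 (Q, w=175) cum 500
  y=8 (P, w=3) cum 503
  y=8 (R, w=40) cum 543
⇒ y* = 2

(5, 2)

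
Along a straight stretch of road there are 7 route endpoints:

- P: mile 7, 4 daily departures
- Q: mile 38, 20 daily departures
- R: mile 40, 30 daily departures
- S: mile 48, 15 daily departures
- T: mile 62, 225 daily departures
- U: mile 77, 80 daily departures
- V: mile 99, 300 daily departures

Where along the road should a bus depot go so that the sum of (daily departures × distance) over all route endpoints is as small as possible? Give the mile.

x = 77

For a sum of weighted absolute distances on a line, the optimum is the weighted median (not the mean). Total weight W = 674; half-weight = 337.
Sort by position and accumulate weight:
  mile 7 (P, w=4) → cum 4
  mile 38 (Q, w=20) → cum 24
  mile 40 (R, w=30) → cum 54
  mile 48 (S, w=15) → cum 69
  mile 62 (T, w=225) → cum 294
  mile 77 (U, w=80) → cum 374  ≥ 337 → median here
  mile 99 (V, w=300) → cum 674
Optimal location: mile 77.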